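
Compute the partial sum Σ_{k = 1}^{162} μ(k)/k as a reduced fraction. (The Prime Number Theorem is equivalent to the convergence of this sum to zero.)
Σ μ(k)/k = 674117532155663976794637693297075629210667954252961166216521/35375166993717494840635767087951744212057570647889977422429870

Values of μ(k) for 1 ≤ k ≤ 162: μ(1) = 1, μ(2) = -1, μ(3) = -1, μ(5) = -1, μ(6) = 1, μ(7) = -1, μ(10) = 1, μ(11) = -1, μ(13) = -1, μ(14) = 1, μ(15) = 1, μ(17) = -1, μ(19) = -1, μ(21) = 1, μ(22) = 1, μ(23) = -1, μ(26) = 1, μ(29) = -1, μ(30) = -1, μ(31) = -1, μ(33) = 1, μ(34) = 1, μ(35) = 1, μ(37) = -1, μ(38) = 1, μ(39) = 1, μ(41) = -1, μ(42) = -1, μ(43) = -1, μ(46) = 1, μ(47) = -1, μ(51) = 1, μ(53) = -1, μ(55) = 1, μ(57) = 1, μ(58) = 1, μ(59) = -1, μ(61) = -1, μ(62) = 1, μ(65) = 1, μ(66) = -1, μ(67) = -1, μ(69) = 1, μ(70) = -1, μ(71) = -1, μ(73) = -1, μ(74) = 1, μ(77) = 1, μ(78) = -1, μ(79) = -1, μ(82) = 1, μ(83) = -1, μ(85) = 1, μ(86) = 1, μ(87) = 1, μ(89) = -1, μ(91) = 1, μ(93) = 1, μ(94) = 1, μ(95) = 1, μ(97) = -1, μ(101) = -1, μ(102) = -1, μ(103) = -1, μ(105) = -1, μ(106) = 1, μ(107) = -1, μ(109) = -1, μ(110) = -1, μ(111) = 1, μ(113) = -1, μ(114) = -1, μ(115) = 1, μ(118) = 1, μ(119) = 1, μ(122) = 1, μ(123) = 1, μ(127) = -1, μ(129) = 1, μ(130) = -1, μ(131) = -1, μ(133) = 1, μ(134) = 1, μ(137) = -1, μ(138) = -1, μ(139) = -1, μ(141) = 1, μ(142) = 1, μ(143) = 1, μ(145) = 1, μ(146) = 1, μ(149) = -1, μ(151) = -1, μ(154) = -1, μ(155) = 1, μ(157) = -1, μ(158) = 1, μ(159) = 1, μ(161) = 1, with μ = 0 on non-squarefree integers. Summing μ(k)/k for k where μ(k) ≠ 0 gives 674117532155663976794637693297075629210667954252961166216521/35375166993717494840635767087951744212057570647889977422429870 ≈ 0.0191. (PNT ⟺ this sum → 0 as n → ∞.)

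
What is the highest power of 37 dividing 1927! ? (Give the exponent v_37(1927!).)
v_37(1927!) = 53

Legendre's formula: v_p(n!) = Σ_{k ≥ 1} ⌊n / p^k⌋. For p = 37, n = 1927, the terms are:
  ⌊1927/37^1⌋ = ⌊1927/37⌋ = 52
  ⌊1927/37^2⌋ = ⌊1927/1369⌋ = 1
(the next term ⌊1927/37^3⌋ = 0, terminating the sum). Summing: v_37(1927!) = 52 + 1 = 53.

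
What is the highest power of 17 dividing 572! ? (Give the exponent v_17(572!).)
v_17(572!) = 34

Legendre's formula: v_p(n!) = Σ_{k ≥ 1} ⌊n / p^k⌋. For p = 17, n = 572, the terms are:
  ⌊572/17^1⌋ = ⌊572/17⌋ = 33
  ⌊572/17^2⌋ = ⌊572/289⌋ = 1
(the next term ⌊572/17^3⌋ = 0, terminating the sum). Summing: v_17(572!) = 33 + 1 = 34.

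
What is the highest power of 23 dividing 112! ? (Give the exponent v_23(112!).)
v_23(112!) = 4

Legendre's formula: v_p(n!) = Σ_{k ≥ 1} ⌊n / p^k⌋. For p = 23, n = 112, the terms are:
  ⌊112/23^1⌋ = ⌊112/23⌋ = 4
(the next term ⌊112/23^2⌋ = 0, terminating the sum). Summing: v_23(112!) = 4 = 4.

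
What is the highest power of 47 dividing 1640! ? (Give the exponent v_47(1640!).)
v_47(1640!) = 34

Legendre's formula: v_p(n!) = Σ_{k ≥ 1} ⌊n / p^k⌋. For p = 47, n = 1640, the terms are:
  ⌊1640/47^1⌋ = ⌊1640/47⌋ = 34
(the next term ⌊1640/47^2⌋ = 0, terminating the sum). Summing: v_47(1640!) = 34 = 34.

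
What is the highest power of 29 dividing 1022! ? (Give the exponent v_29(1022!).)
v_29(1022!) = 36

Legendre's formula: v_p(n!) = Σ_{k ≥ 1} ⌊n / p^k⌋. For p = 29, n = 1022, the terms are:
  ⌊1022/29^1⌋ = ⌊1022/29⌋ = 35
  ⌊1022/29^2⌋ = ⌊1022/841⌋ = 1
(the next term ⌊1022/29^3⌋ = 0, terminating the sum). Summing: v_29(1022!) = 35 + 1 = 36.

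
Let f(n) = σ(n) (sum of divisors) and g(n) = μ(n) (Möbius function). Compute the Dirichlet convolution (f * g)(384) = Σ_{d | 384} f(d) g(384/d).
(σ * μ)(384) = 384

Divisors of 384: [1, 2, 3, 4, 6, 8, 12, 16, 24, 32, 48, 64, 96, 128, 192, 384]. For each d | 384:
  d = 1: σ(1) · μ(384/1) = 1 · 0 = 0
  d = 2: σ(2) · μ(384/2) = 3 · 0 = 0
  d = 3: σ(3) · μ(384/3) = 4 · 0 = 0
  d = 4: σ(4) · μ(384/4) = 7 · 0 = 0
  d = 6: σ(6) · μ(384/6) = 12 · 0 = 0
  d = 8: σ(8) · μ(384/8) = 15 · 0 = 0
  d = 12: σ(12) · μ(384/12) = 28 · 0 = 0
  d = 16: σ(16) · μ(384/16) = 31 · 0 = 0
  d = 24: σ(24) · μ(384/24) = 60 · 0 = 0
  d = 32: σ(32) · μ(384/32) = 63 · 0 = 0
  d = 48: σ(48) · μ(384/48) = 124 · 0 = 0
  d = 64: σ(64) · μ(384/64) = 127 · 1 = 127
  d = 96: σ(96) · μ(384/96) = 252 · 0 = 0
  d = 128: σ(128) · μ(384/128) = 255 · -1 = -255
  d = 192: σ(192) · μ(384/192) = 508 · -1 = -508
  d = 384: σ(384) · μ(384/384) = 1020 · 1 = 1020
Summing: (σ * μ)(384) = 0 + 0 + 0 + 0 + 0 + 0 + 0 + 0 + 0 + 0 + 0 + 127 + 0 + -255 + -508 + 1020 = 384.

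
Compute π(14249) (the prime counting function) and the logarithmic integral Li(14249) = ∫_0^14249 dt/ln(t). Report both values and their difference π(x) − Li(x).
π(14249) = 1674;  Li(14249) ≈ 1698.32;  π(x) − Li(x) ≈ -24.32.

Direct count of primes ≤ 14249 gives π(14249) = 1674. Numerical evaluation of the logarithmic integral gives Li(14249) ≈ 1698.32. The difference π(x) − Li(x) ≈ -24.32 is typically negative for small/moderate x (Li(x) overestimates), though Littlewood's theorem shows this sign changes infinitely often.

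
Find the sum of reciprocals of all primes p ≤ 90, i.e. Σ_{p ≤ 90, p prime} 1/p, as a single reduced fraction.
Σ 1/p = 42605658161771733665696611824842057/23768741896345550770650537601358310

π(90) = 24, so the primes ≤ 90 are [2, 3, 5, 7, 11, 13, 17, 19, 23, 29, 31, 37, 41, 43, 47, 53, 59, 61, 67, 71, 73, 79, 83, 89]. Summing 1/p over these primes: 42605658161771733665696611824842057/23768741896345550770650537601358310 ≈ 1.7925. Mertens estimate ln ln(90) + 0.2615 ≈ 1.7655.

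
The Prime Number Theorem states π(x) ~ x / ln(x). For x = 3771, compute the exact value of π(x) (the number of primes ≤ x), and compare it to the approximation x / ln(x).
π(3771) = 525;  x/ln(x) ≈ 457.92;  relative error ≈ 12.78%.

Directly count primes up to 3771: π(3771) = 525. The PNT approximation gives 3771/ln(3771) ≈ 3771/8.23510 ≈ 457.92. Relative error (π(x) − x/ln(x)) / π(x) ≈ 12.78%; the approximation is known to undercount slightly (Li(x) is a better estimate).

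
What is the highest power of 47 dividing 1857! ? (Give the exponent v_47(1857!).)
v_47(1857!) = 39

Legendre's formula: v_p(n!) = Σ_{k ≥ 1} ⌊n / p^k⌋. For p = 47, n = 1857, the terms are:
  ⌊1857/47^1⌋ = ⌊1857/47⌋ = 39
(the next term ⌊1857/47^2⌋ = 0, terminating the sum). Summing: v_47(1857!) = 39 = 39.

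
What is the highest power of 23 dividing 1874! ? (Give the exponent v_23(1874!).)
v_23(1874!) = 84

Legendre's formula: v_p(n!) = Σ_{k ≥ 1} ⌊n / p^k⌋. For p = 23, n = 1874, the terms are:
  ⌊1874/23^1⌋ = ⌊1874/23⌋ = 81
  ⌊1874/23^2⌋ = ⌊1874/529⌋ = 3
(the next term ⌊1874/23^3⌋ = 0, terminating the sum). Summing: v_23(1874!) = 81 + 3 = 84.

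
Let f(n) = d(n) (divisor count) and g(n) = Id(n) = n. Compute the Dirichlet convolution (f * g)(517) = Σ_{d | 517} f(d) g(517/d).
(d * Id)(517) = 637

Divisors of 517: [1, 11, 47, 517]. For each d | 517:
  d = 1: d(1) · Id(517/1) = 1 · 517 = 517
  d = 11: d(11) · Id(517/11) = 2 · 47 = 94
  d = 47: d(47) · Id(517/47) = 2 · 11 = 22
  d = 517: d(517) · Id(517/517) = 4 · 1 = 4
Summing: (d * Id)(517) = 517 + 94 + 22 + 4 = 637.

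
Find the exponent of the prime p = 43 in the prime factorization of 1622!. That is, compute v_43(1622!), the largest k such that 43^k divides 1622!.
v_43(1622!) = 37

Legendre's formula: v_p(n!) = Σ_{k ≥ 1} ⌊n / p^k⌋. For p = 43, n = 1622, the terms are:
  ⌊1622/43^1⌋ = ⌊1622/43⌋ = 37
(the next term ⌊1622/43^2⌋ = 0, terminating the sum). Summing: v_43(1622!) = 37 = 37.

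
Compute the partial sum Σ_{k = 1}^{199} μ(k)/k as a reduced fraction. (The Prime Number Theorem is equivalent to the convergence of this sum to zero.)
Σ μ(k)/k = -2525956533029285906333379660693655000208391328320024740655748842764916179604407/82104442544036437402623148487682251333557860946353167843084552367036963538575798

Values of μ(k) for 1 ≤ k ≤ 199: μ(1) = 1, μ(2) = -1, μ(3) = -1, μ(5) = -1, μ(6) = 1, μ(7) = -1, μ(10) = 1, μ(11) = -1, μ(13) = -1, μ(14) = 1, μ(15) = 1, μ(17) = -1, μ(19) = -1, μ(21) = 1, μ(22) = 1, μ(23) = -1, μ(26) = 1, μ(29) = -1, μ(30) = -1, μ(31) = -1, μ(33) = 1, μ(34) = 1, μ(35) = 1, μ(37) = -1, μ(38) = 1, μ(39) = 1, μ(41) = -1, μ(42) = -1, μ(43) = -1, μ(46) = 1, μ(47) = -1, μ(51) = 1, μ(53) = -1, μ(55) = 1, μ(57) = 1, μ(58) = 1, μ(59) = -1, μ(61) = -1, μ(62) = 1, μ(65) = 1, μ(66) = -1, μ(67) = -1, μ(69) = 1, μ(70) = -1, μ(71) = -1, μ(73) = -1, μ(74) = 1, μ(77) = 1, μ(78) = -1, μ(79) = -1, μ(82) = 1, μ(83) = -1, μ(85) = 1, μ(86) = 1, μ(87) = 1, μ(89) = -1, μ(91) = 1, μ(93) = 1, μ(94) = 1, μ(95) = 1, μ(97) = -1, μ(101) = -1, μ(102) = -1, μ(103) = -1, μ(105) = -1, μ(106) = 1, μ(107) = -1, μ(109) = -1, μ(110) = -1, μ(111) = 1, μ(113) = -1, μ(114) = -1, μ(115) = 1, μ(118) = 1, μ(119) = 1, μ(122) = 1, μ(123) = 1, μ(127) = -1, μ(129) = 1, μ(130) = -1, μ(131) = -1, μ(133) = 1, μ(134) = 1, μ(137) = -1, μ(138) = -1, μ(139) = -1, μ(141) = 1, μ(142) = 1, μ(143) = 1, μ(145) = 1, μ(146) = 1, μ(149) = -1, μ(151) = -1, μ(154) = -1, μ(155) = 1, μ(157) = -1, μ(158) = 1, μ(159) = 1, μ(161) = 1, μ(163) = -1, μ(165) = -1, μ(166) = 1, μ(167) = -1, μ(170) = -1, μ(173) = -1, μ(174) = -1, μ(177) = 1, μ(178) = 1, μ(179) = -1, μ(181) = -1, μ(182) = -1, μ(183) = 1, μ(185) = 1, μ(186) = -1, μ(187) = 1, μ(190) = -1, μ(191) = -1, μ(193) = -1, μ(194) = 1, μ(195) = -1, μ(197) = -1, μ(199) = -1, with μ = 0 on non-squarefree integers. Summing μ(k)/k for k where μ(k) ≠ 0 gives -2525956533029285906333379660693655000208391328320024740655748842764916179604407/82104442544036437402623148487682251333557860946353167843084552367036963538575798 ≈ -0.0308. (PNT ⟺ this sum → 0 as n → ∞.)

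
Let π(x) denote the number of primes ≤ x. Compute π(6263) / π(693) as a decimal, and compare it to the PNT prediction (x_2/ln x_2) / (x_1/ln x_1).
π(6263)/π(693) = 814/125 ≈ 6.5120;  PNT prediction ≈ 6.7618.

π(693) = 125 and π(6263) = 814, so π(6263)/π(693) ≈ 6.5120. The PNT-predicted ratio is (6263/ln(6263)) / (693/ln(693)) ≈ 6.7618. The two agree to within a few percent, as expected.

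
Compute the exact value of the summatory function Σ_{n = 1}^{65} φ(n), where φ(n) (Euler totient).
Σ_{n ≤ 65} φ(n) = 1308

Compute φ(n) for each 1 ≤ n ≤ 65: φ(1) = 1, φ(2) = 1, φ(3) = 2, φ(4) = 2, φ(5) = 4, φ(6) = 2, φ(7) = 6, φ(8) = 4, φ(9) = 6, φ(10) = 4, φ(11) = 10, φ(12) = 4, φ(13) = 12, φ(14) = 6, φ(15) = 8, φ(16) = 8, φ(17) = 16, φ(18) = 6, φ(19) = 18, φ(20) = 8, φ(21) = 12, φ(22) = 10, φ(23) = 22, φ(24) = 8, φ(25) = 20, φ(26) = 12, φ(27) = 18, φ(28) = 12, φ(29) = 28, φ(30) = 8, φ(31) = 30, φ(32) = 16, φ(33) = 20, φ(34) = 16, φ(35) = 24, φ(36) = 12, φ(37) = 36, φ(38) = 18, φ(39) = 24, φ(40) = 16, φ(41) = 40, φ(42) = 12, φ(43) = 42, φ(44) = 20, φ(45) = 24, φ(46) = 22, φ(47) = 46, φ(48) = 16, φ(49) = 42, φ(50) = 20, φ(51) = 32, φ(52) = 24, φ(53) = 52, φ(54) = 18, φ(55) = 40, φ(56) = 24, φ(57) = 36, φ(58) = 28, φ(59) = 58, φ(60) = 16, φ(61) = 60, φ(62) = 30, φ(63) = 36, φ(64) = 32, φ(65) = 48. Summing all 65 values: 1308. (Average order: Σ_{n ≤ x} φ(n) ~ (3/π²) x². For x = 65, (3/π²)·65² ≈ 1284.25.)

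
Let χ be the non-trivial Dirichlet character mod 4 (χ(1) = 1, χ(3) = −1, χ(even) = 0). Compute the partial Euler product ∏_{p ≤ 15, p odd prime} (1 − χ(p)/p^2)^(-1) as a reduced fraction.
∏ = 143143/156160

The odd primes p ≤ 15 are [3, 5, 7, 11, 13]. For each, χ(p) = 1 if p ≡ 1 mod 4, χ(p) = −1 if p ≡ 3 mod 4. Taking (1 − χ(p)/p^2)^(-1) = p^2/(p^2 − χ(p)): (1 − (-1)/3^2)^(-1) · (1 − (1)/5^2)^(-1) · (1 − (-1)/7^2)^(-1) · (1 − (-1)/11^2)^(-1) · (1 − (1)/13^2)^(-1) = 143143/156160.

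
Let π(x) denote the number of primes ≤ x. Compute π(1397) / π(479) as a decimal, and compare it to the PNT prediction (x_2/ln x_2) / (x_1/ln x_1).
π(1397)/π(479) = 221/92 ≈ 2.4022;  PNT prediction ≈ 2.4854.

π(479) = 92 and π(1397) = 221, so π(1397)/π(479) ≈ 2.4022. The PNT-predicted ratio is (1397/ln(1397)) / (479/ln(479)) ≈ 2.4854. The two agree to within a few percent, as expected.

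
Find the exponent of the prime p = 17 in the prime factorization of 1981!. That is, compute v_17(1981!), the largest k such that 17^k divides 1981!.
v_17(1981!) = 122

Legendre's formula: v_p(n!) = Σ_{k ≥ 1} ⌊n / p^k⌋. For p = 17, n = 1981, the terms are:
  ⌊1981/17^1⌋ = ⌊1981/17⌋ = 116
  ⌊1981/17^2⌋ = ⌊1981/289⌋ = 6
(the next term ⌊1981/17^3⌋ = 0, terminating the sum). Summing: v_17(1981!) = 116 + 6 = 122.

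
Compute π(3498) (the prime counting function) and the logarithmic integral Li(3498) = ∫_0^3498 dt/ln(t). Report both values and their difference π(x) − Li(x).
π(3498) = 488;  Li(3498) ≈ 504.36;  π(x) − Li(x) ≈ -16.36.

Direct count of primes ≤ 3498 gives π(3498) = 488. Numerical evaluation of the logarithmic integral gives Li(3498) ≈ 504.36. The difference π(x) − Li(x) ≈ -16.36 is typically negative for small/moderate x (Li(x) overestimates), though Littlewood's theorem shows this sign changes infinitely often.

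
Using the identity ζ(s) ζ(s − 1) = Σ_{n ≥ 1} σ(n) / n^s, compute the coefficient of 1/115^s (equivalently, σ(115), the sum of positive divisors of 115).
σ(115) = 144

In the product (Σ m^0/m^s)(Σ k / k^s) = Σ (Σ_{d | n} d) / n^s, the coefficient of 1/n^s is σ(n) = Σ_{d | n} d. For n = 115, divisors are [1, 5, 23, 115]; summing: σ(115) = 144.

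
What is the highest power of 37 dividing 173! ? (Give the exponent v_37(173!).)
v_37(173!) = 4

Legendre's formula: v_p(n!) = Σ_{k ≥ 1} ⌊n / p^k⌋. For p = 37, n = 173, the terms are:
  ⌊173/37^1⌋ = ⌊173/37⌋ = 4
(the next term ⌊173/37^2⌋ = 0, terminating the sum). Summing: v_37(173!) = 4 = 4.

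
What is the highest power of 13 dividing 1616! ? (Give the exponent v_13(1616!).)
v_13(1616!) = 133

Legendre's formula: v_p(n!) = Σ_{k ≥ 1} ⌊n / p^k⌋. For p = 13, n = 1616, the terms are:
  ⌊1616/13^1⌋ = ⌊1616/13⌋ = 124
  ⌊1616/13^2⌋ = ⌊1616/169⌋ = 9
(the next term ⌊1616/13^3⌋ = 0, terminating the sum). Summing: v_13(1616!) = 124 + 9 = 133.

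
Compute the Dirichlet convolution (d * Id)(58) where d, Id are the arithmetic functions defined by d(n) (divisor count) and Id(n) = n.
(d * Id)(58) = 124

Divisors of 58: [1, 2, 29, 58]. For each d | 58:
  d = 1: d(1) · Id(58/1) = 1 · 58 = 58
  d = 2: d(2) · Id(58/2) = 2 · 29 = 58
  d = 29: d(29) · Id(58/29) = 2 · 2 = 4
  d = 58: d(58) · Id(58/58) = 4 · 1 = 4
Summing: (d * Id)(58) = 58 + 58 + 4 + 4 = 124.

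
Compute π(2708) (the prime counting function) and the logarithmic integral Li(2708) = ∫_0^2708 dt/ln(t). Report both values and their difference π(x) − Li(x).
π(2708) = 394;  Li(2708) ≈ 406.06;  π(x) − Li(x) ≈ -12.06.

Direct count of primes ≤ 2708 gives π(2708) = 394. Numerical evaluation of the logarithmic integral gives Li(2708) ≈ 406.06. The difference π(x) − Li(x) ≈ -12.06 is typically negative for small/moderate x (Li(x) overestimates), though Littlewood's theorem shows this sign changes infinitely often.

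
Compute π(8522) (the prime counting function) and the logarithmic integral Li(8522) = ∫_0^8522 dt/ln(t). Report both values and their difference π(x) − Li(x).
π(8522) = 1062;  Li(8522) ≈ 1084.29;  π(x) − Li(x) ≈ -22.29.

Direct count of primes ≤ 8522 gives π(8522) = 1062. Numerical evaluation of the logarithmic integral gives Li(8522) ≈ 1084.29. The difference π(x) − Li(x) ≈ -22.29 is typically negative for small/moderate x (Li(x) overestimates), though Littlewood's theorem shows this sign changes infinitely often.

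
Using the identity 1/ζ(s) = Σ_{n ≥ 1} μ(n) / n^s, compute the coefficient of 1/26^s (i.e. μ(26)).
μ(26) = 1

Factor n = 26 = 2 · 13. μ(n) = 0 if any exponent ≥ 2 (not squarefree); otherwise μ(n) = (−1)^{ω(n)} where ω(n) is the number of distinct prime factors. Applying: μ(26) = 1.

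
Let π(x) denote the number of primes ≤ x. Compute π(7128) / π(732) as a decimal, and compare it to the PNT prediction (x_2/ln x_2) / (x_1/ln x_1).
π(7128)/π(732) = 913/129 ≈ 7.0775;  PNT prediction ≈ 7.2396.

π(732) = 129 and π(7128) = 913, so π(7128)/π(732) ≈ 7.0775. The PNT-predicted ratio is (7128/ln(7128)) / (732/ln(732)) ≈ 7.2396. The two agree to within a few percent, as expected.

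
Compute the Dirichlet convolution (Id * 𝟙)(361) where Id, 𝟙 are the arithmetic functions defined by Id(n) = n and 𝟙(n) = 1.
(Id * 𝟙)(361) = 381

Divisors of 361: [1, 19, 361]. For each d | 361:
  d = 1: Id(1) · 𝟙(361/1) = 1 · 1 = 1
  d = 19: Id(19) · 𝟙(361/19) = 19 · 1 = 19
  d = 361: Id(361) · 𝟙(361/361) = 361 · 1 = 361
Summing: (Id * 𝟙)(361) = 1 + 19 + 361 = 381.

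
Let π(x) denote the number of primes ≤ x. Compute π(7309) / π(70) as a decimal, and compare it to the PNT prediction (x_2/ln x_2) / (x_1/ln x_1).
π(7309)/π(70) = 932/19 ≈ 49.0526;  PNT prediction ≈ 49.8607.

π(70) = 19 and π(7309) = 932, so π(7309)/π(70) ≈ 49.0526. The PNT-predicted ratio is (7309/ln(7309)) / (70/ln(70)) ≈ 49.8607. The two agree to within a few percent, as expected.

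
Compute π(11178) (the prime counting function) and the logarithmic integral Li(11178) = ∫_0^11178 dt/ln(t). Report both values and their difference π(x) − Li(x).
π(11178) = 1355;  Li(11178) ≈ 1373.26;  π(x) − Li(x) ≈ -18.26.

Direct count of primes ≤ 11178 gives π(11178) = 1355. Numerical evaluation of the logarithmic integral gives Li(11178) ≈ 1373.26. The difference π(x) − Li(x) ≈ -18.26 is typically negative for small/moderate x (Li(x) overestimates), though Littlewood's theorem shows this sign changes infinitely often.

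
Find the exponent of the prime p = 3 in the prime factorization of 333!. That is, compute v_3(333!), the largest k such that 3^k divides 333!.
v_3(333!) = 165

Legendre's formula: v_p(n!) = Σ_{k ≥ 1} ⌊n / p^k⌋. For p = 3, n = 333, the terms are:
  ⌊333/3^1⌋ = ⌊333/3⌋ = 111
  ⌊333/3^2⌋ = ⌊333/9⌋ = 37
  ⌊333/3^3⌋ = ⌊333/27⌋ = 12
  ⌊333/3^4⌋ = ⌊333/81⌋ = 4
  ⌊333/3^5⌋ = ⌊333/243⌋ = 1
(the next term ⌊333/3^6⌋ = 0, terminating the sum). Summing: v_3(333!) = 111 + 37 + 12 + 4 + 1 = 165.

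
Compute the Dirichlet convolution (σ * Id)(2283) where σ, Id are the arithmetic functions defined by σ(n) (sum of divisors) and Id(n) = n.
(σ * Id)(2283) = 10661

Divisors of 2283: [1, 3, 761, 2283]. For each d | 2283:
  d = 1: σ(1) · Id(2283/1) = 1 · 2283 = 2283
  d = 3: σ(3) · Id(2283/3) = 4 · 761 = 3044
  d = 761: σ(761) · Id(2283/761) = 762 · 3 = 2286
  d = 2283: σ(2283) · Id(2283/2283) = 3048 · 1 = 3048
Summing: (σ * Id)(2283) = 2283 + 3044 + 2286 + 3048 = 10661.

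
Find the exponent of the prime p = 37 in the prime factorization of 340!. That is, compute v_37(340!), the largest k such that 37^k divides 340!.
v_37(340!) = 9

Legendre's formula: v_p(n!) = Σ_{k ≥ 1} ⌊n / p^k⌋. For p = 37, n = 340, the terms are:
  ⌊340/37^1⌋ = ⌊340/37⌋ = 9
(the next term ⌊340/37^2⌋ = 0, terminating the sum). Summing: v_37(340!) = 9 = 9.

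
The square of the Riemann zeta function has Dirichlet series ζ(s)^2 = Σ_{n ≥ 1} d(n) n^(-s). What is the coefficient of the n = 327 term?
d(327) = 4

ζ(s)^2 = (Σ 1/m^s)(Σ 1/k^s). The coefficient of 1/n^s in the product is the number of ordered pairs (m, k) with mk = n, which equals d(n). For n = 327, divisors are [1, 3, 109, 327], so d(327) = 4.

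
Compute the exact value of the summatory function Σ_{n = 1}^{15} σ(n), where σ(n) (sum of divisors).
Σ_{n ≤ 15} σ(n) = 189

Compute σ(n) for each 1 ≤ n ≤ 15: σ(1) = 1, σ(2) = 3, σ(3) = 4, σ(4) = 7, σ(5) = 6, σ(6) = 12, σ(7) = 8, σ(8) = 15, σ(9) = 13, σ(10) = 18, σ(11) = 12, σ(12) = 28, σ(13) = 14, σ(14) = 24, σ(15) = 24. Summing all 15 values: 189. (Average order: Σ_{n ≤ x} σ(n) ~ (π²/12) x². For x = 15, (π²/12)·15² ≈ 185.06.)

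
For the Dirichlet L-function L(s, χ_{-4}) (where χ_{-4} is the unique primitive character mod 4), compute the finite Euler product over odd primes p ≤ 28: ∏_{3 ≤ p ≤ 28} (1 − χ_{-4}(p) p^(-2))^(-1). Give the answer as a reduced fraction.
∏ = 7900068038863/8628726988800

The odd primes p ≤ 28 are [3, 5, 7, 11, 13, 17, 19, 23]. For each, χ(p) = 1 if p ≡ 1 mod 4, χ(p) = −1 if p ≡ 3 mod 4. Taking (1 − χ(p)/p^2)^(-1) = p^2/(p^2 − χ(p)): (1 − (-1)/3^2)^(-1) · (1 − (1)/5^2)^(-1) · (1 − (-1)/7^2)^(-1) · (1 − (-1)/11^2)^(-1) · (1 − (1)/13^2)^(-1) · (1 − (1)/17^2)^(-1) · (1 − (-1)/19^2)^(-1) · (1 − (-1)/23^2)^(-1) = 7900068038863/8628726988800.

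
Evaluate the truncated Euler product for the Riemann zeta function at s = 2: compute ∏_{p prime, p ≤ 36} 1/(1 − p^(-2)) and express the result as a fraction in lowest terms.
∏ = 82920037520482019/50722704772300800

The primes p ≤ 36 are [2, 3, 5, 7, 11, 13, 17, 19, 23, 29, 31]. For each prime, (1 − 1/p^2)^(-1) = p^2 / (p^2 − 1). The product is (1 − 1/2^2)^(-1), (1 − 1/3^2)^(-1), (1 − 1/5^2)^(-1), (1 − 1/7^2)^(-1), (1 − 1/11^2)^(-1), (1 − 1/13^2)^(-1), (1 − 1/17^2)^(-1), (1 − 1/19^2)^(-1), (1 − 1/23^2)^(-1), (1 − 1/29^2)^(-1), (1 − 1/31^2)^(-1) = ∏ p^2 / (p^2 − 1) = 82920037520482019/50722704772300800.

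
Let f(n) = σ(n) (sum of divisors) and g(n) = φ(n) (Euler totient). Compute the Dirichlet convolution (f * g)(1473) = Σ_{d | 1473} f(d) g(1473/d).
(σ * φ)(1473) = 5892

Divisors of 1473: [1, 3, 491, 1473]. For each d | 1473:
  d = 1: σ(1) · φ(1473/1) = 1 · 980 = 980
  d = 3: σ(3) · φ(1473/3) = 4 · 490 = 1960
  d = 491: σ(491) · φ(1473/491) = 492 · 2 = 984
  d = 1473: σ(1473) · φ(1473/1473) = 1968 · 1 = 1968
Summing: (σ * φ)(1473) = 980 + 1960 + 984 + 1968 = 5892.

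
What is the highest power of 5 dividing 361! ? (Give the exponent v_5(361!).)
v_5(361!) = 88

Legendre's formula: v_p(n!) = Σ_{k ≥ 1} ⌊n / p^k⌋. For p = 5, n = 361, the terms are:
  ⌊361/5^1⌋ = ⌊361/5⌋ = 72
  ⌊361/5^2⌋ = ⌊361/25⌋ = 14
  ⌊361/5^3⌋ = ⌊361/125⌋ = 2
(the next term ⌊361/5^4⌋ = 0, terminating the sum). Summing: v_5(361!) = 72 + 14 + 2 = 88.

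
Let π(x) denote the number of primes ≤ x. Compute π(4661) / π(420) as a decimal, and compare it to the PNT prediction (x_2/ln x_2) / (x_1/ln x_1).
π(4661)/π(420) = 630/81 ≈ 7.7778;  PNT prediction ≈ 7.9357.

π(420) = 81 and π(4661) = 630, so π(4661)/π(420) ≈ 7.7778. The PNT-predicted ratio is (4661/ln(4661)) / (420/ln(420)) ≈ 7.9357. The two agree to within a few percent, as expected.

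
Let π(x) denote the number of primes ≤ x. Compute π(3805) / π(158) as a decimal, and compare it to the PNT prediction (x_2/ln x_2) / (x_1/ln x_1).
π(3805)/π(158) = 529/37 ≈ 14.2973;  PNT prediction ≈ 14.7887.

π(158) = 37 and π(3805) = 529, so π(3805)/π(158) ≈ 14.2973. The PNT-predicted ratio is (3805/ln(3805)) / (158/ln(158)) ≈ 14.7887. The two agree to within a few percent, as expected.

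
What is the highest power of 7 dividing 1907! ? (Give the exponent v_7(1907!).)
v_7(1907!) = 315

Legendre's formula: v_p(n!) = Σ_{k ≥ 1} ⌊n / p^k⌋. For p = 7, n = 1907, the terms are:
  ⌊1907/7^1⌋ = ⌊1907/7⌋ = 272
  ⌊1907/7^2⌋ = ⌊1907/49⌋ = 38
  ⌊1907/7^3⌋ = ⌊1907/343⌋ = 5
(the next term ⌊1907/7^4⌋ = 0, terminating the sum). Summing: v_7(1907!) = 272 + 38 + 5 = 315.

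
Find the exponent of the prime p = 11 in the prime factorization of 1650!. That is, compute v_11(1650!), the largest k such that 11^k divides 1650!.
v_11(1650!) = 164

Legendre's formula: v_p(n!) = Σ_{k ≥ 1} ⌊n / p^k⌋. For p = 11, n = 1650, the terms are:
  ⌊1650/11^1⌋ = ⌊1650/11⌋ = 150
  ⌊1650/11^2⌋ = ⌊1650/121⌋ = 13
  ⌊1650/11^3⌋ = ⌊1650/1331⌋ = 1
(the next term ⌊1650/11^4⌋ = 0, terminating the sum). Summing: v_11(1650!) = 150 + 13 + 1 = 164.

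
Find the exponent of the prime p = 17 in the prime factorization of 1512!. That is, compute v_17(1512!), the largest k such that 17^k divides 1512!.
v_17(1512!) = 93

Legendre's formula: v_p(n!) = Σ_{k ≥ 1} ⌊n / p^k⌋. For p = 17, n = 1512, the terms are:
  ⌊1512/17^1⌋ = ⌊1512/17⌋ = 88
  ⌊1512/17^2⌋ = ⌊1512/289⌋ = 5
(the next term ⌊1512/17^3⌋ = 0, terminating the sum). Summing: v_17(1512!) = 88 + 5 = 93.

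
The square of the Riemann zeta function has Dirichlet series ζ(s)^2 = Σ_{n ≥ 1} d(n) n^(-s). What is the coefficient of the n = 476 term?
d(476) = 12

ζ(s)^2 = (Σ 1/m^s)(Σ 1/k^s). The coefficient of 1/n^s in the product is the number of ordered pairs (m, k) with mk = n, which equals d(n). For n = 476, divisors are [1, 2, 4, 7, 14, 17, 28, 34, 68, 119, 238, 476], so d(476) = 12.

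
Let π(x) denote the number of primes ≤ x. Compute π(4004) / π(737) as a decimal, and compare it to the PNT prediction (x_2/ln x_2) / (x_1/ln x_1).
π(4004)/π(737) = 552/130 ≈ 4.2462;  PNT prediction ≈ 4.3244.

π(737) = 130 and π(4004) = 552, so π(4004)/π(737) ≈ 4.2462. The PNT-predicted ratio is (4004/ln(4004)) / (737/ln(737)) ≈ 4.3244. The two agree to within a few percent, as expected.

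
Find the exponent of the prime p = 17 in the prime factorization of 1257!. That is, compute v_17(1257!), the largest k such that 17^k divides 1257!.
v_17(1257!) = 77

Legendre's formula: v_p(n!) = Σ_{k ≥ 1} ⌊n / p^k⌋. For p = 17, n = 1257, the terms are:
  ⌊1257/17^1⌋ = ⌊1257/17⌋ = 73
  ⌊1257/17^2⌋ = ⌊1257/289⌋ = 4
(the next term ⌊1257/17^3⌋ = 0, terminating the sum). Summing: v_17(1257!) = 73 + 4 = 77.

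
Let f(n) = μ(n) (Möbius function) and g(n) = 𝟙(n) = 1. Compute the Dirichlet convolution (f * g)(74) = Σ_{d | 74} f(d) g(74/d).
(μ * 𝟙)(74) = 0

Divisors of 74: [1, 2, 37, 74]. For each d | 74:
  d = 1: μ(1) · 𝟙(74/1) = 1 · 1 = 1
  d = 2: μ(2) · 𝟙(74/2) = -1 · 1 = -1
  d = 37: μ(37) · 𝟙(74/37) = -1 · 1 = -1
  d = 74: μ(74) · 𝟙(74/74) = 1 · 1 = 1
Summing: (μ * 𝟙)(74) = 1 + -1 + -1 + 1 = 0.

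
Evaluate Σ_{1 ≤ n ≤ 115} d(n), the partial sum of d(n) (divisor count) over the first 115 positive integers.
Σ_{n ≤ 115} d(n) = 566

Compute d(n) for each 1 ≤ n ≤ 115: d(1) = 1, d(2) = 2, d(3) = 2, d(4) = 3, d(5) = 2, d(6) = 4, d(7) = 2, d(8) = 4, d(9) = 3, d(10) = 4, d(11) = 2, d(12) = 6, d(13) = 2, d(14) = 4, d(15) = 4, d(16) = 5, d(17) = 2, d(18) = 6, d(19) = 2, d(20) = 6, d(21) = 4, d(22) = 4, d(23) = 2, d(24) = 8, d(25) = 3, d(26) = 4, d(27) = 4, d(28) = 6, d(29) = 2, d(30) = 8, d(31) = 2, d(32) = 6, d(33) = 4, d(34) = 4, d(35) = 4, d(36) = 9, d(37) = 2, d(38) = 4, d(39) = 4, d(40) = 8, d(41) = 2, d(42) = 8, d(43) = 2, d(44) = 6, d(45) = 6, d(46) = 4, d(47) = 2, d(48) = 10, d(49) = 3, d(50) = 6, d(51) = 4, d(52) = 6, d(53) = 2, d(54) = 8, d(55) = 4, d(56) = 8, d(57) = 4, d(58) = 4, d(59) = 2, d(60) = 12, d(61) = 2, d(62) = 4, d(63) = 6, d(64) = 7, d(65) = 4, d(66) = 8, d(67) = 2, d(68) = 6, d(69) = 4, d(70) = 8, d(71) = 2, d(72) = 12, d(73) = 2, d(74) = 4, d(75) = 6, d(76) = 6, d(77) = 4, d(78) = 8, d(79) = 2, d(80) = 10, d(81) = 5, d(82) = 4, d(83) = 2, d(84) = 12, d(85) = 4, d(86) = 4, d(87) = 4, d(88) = 8, d(89) = 2, d(90) = 12, d(91) = 4, d(92) = 6, d(93) = 4, d(94) = 4, d(95) = 4, d(96) = 12, d(97) = 2, d(98) = 6, d(99) = 6, d(100) = 9, d(101) = 2, d(102) = 8, d(103) = 2, d(104) = 8, d(105) = 8, d(106) = 4, d(107) = 2, d(108) = 12, d(109) = 2, d(110) = 8, d(111) = 4, d(112) = 10, d(113) = 2, d(114) = 8, d(115) = 4. Summing all 115 values: 566. (Dirichlet's divisor formula: Σ_{n ≤ x} d(n) = x ln(x) + (2γ − 1) x + O(√x). For x = 115, the asymptotic estimate is ≈ 563.43.)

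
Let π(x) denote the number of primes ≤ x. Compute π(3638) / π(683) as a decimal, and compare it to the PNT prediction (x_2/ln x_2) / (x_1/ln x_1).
π(3638)/π(683) = 509/124 ≈ 4.1048;  PNT prediction ≈ 4.2399.

π(683) = 124 and π(3638) = 509, so π(3638)/π(683) ≈ 4.1048. The PNT-predicted ratio is (3638/ln(3638)) / (683/ln(683)) ≈ 4.2399. The two agree to within a few percent, as expected.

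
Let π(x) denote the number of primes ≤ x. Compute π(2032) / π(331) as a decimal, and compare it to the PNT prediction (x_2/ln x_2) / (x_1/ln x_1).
π(2032)/π(331) = 308/67 ≈ 4.5970;  PNT prediction ≈ 4.6764.

π(331) = 67 and π(2032) = 308, so π(2032)/π(331) ≈ 4.5970. The PNT-predicted ratio is (2032/ln(2032)) / (331/ln(331)) ≈ 4.6764. The two agree to within a few percent, as expected.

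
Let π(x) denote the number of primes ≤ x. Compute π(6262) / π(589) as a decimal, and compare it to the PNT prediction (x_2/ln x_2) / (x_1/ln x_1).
π(6262)/π(589) = 813/107 ≈ 7.5981;  PNT prediction ≈ 7.7569.

π(589) = 107 and π(6262) = 813, so π(6262)/π(589) ≈ 7.5981. The PNT-predicted ratio is (6262/ln(6262)) / (589/ln(589)) ≈ 7.7569. The two agree to within a few percent, as expected.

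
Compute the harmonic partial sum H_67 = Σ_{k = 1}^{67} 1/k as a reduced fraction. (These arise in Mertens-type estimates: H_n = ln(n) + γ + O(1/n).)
H_67 = 14050874595745034300902316411/2933773379069966367528193600

Direct summation: H_67 = 1 + 1/2 + ... + 1/67. The least common denominator is lcm(1, ..., 67) = 79211881234889091923261227200; over this denominator the numerator is 79211881234889091923261227200 + 39605940617444545961630613600 + 26403960411629697307753742400 + 19802970308722272980815306800 + 15842376246977818384652245440 + 13201980205814848653876871200 + 11315983033555584560465889600 + 9901485154361136490407653400 + 8801320137209899102584580800 + 7921188123488909192326122720 + 7201080112262644720296475200 + 6600990102907424326938435600 + 6093221633453007071020094400 + 5657991516777792280232944800 + 5280792082325939461550748480 + 4950742577180568245203826700 + 4659522425581711289603601600 + 4400660068604949551292290400 + 4169046380783636417013748800 + 3960594061744454596163061360 + 3771994344518528186821963200 + 3600540056131322360148237600 + 3443994836299525735793966400 + 3300495051453712163469217800 + 3168475249395563676930449088 + 3046610816726503535510047200 + 2933773379069966367528193600 + 2828995758388896140116472400 + 2731444180513416962871076800 + 2640396041162969730775374240 + 2555221975319002965266491200 + 2475371288590284122601913350 + 2400360037420881573432158400 + 2329761212790855644801800800 + 2263196606711116912093177920 + 2200330034302474775646145200 + 2140861654997002484412465600 + 2084523190391818208506874400 + 2031073877817669023673364800 + 1980297030872227298081530680 + 1931997103289977851786859200 + 1885997172259264093410981600 + 1842136772904397486587470400 + 1800270028065661180074118800 + 1760264027441979820516916160 + 1721997418149762867896983200 + 1685359175210406211133217600 + 1650247525726856081734608900 + 1616569004793654937209412800 + 1584237624697781838465224544 + 1553174141860570429867867200 + 1523305408363251767755023600 + 1494563796884699847608702400 + 1466886689534983183764096800 + 1440216022452528944059295040 + 1414497879194448070058236200 + 1389682126927878805671249600 + 1365722090256708481435538400 + 1342574258218459185140020800 + 1320198020581484865387687120 + 1298555430080149047922315200 + 1277610987659501482633245600 + 1257331448172842728940654400 + 1237685644295142061300956675 + 1218644326690601414204018880 + 1200180018710440786716079200 + 1182266884102822267511361600 = 379373614085115926124362543097, so H_67 = 379373614085115926124362543097/79211881234889091923261227200; reducing by gcd(379373614085115926124362543097, 79211881234889091923261227200) = 27 gives 14050874595745034300902316411/2933773379069966367528193600 ≈ 4.78935. (The PNT-adjacent estimate ln(67) + γ ≈ 4.78191 matches within O(1/n).)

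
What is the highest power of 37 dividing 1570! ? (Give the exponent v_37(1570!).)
v_37(1570!) = 43

Legendre's formula: v_p(n!) = Σ_{k ≥ 1} ⌊n / p^k⌋. For p = 37, n = 1570, the terms are:
  ⌊1570/37^1⌋ = ⌊1570/37⌋ = 42
  ⌊1570/37^2⌋ = ⌊1570/1369⌋ = 1
(the next term ⌊1570/37^3⌋ = 0, terminating the sum). Summing: v_37(1570!) = 42 + 1 = 43.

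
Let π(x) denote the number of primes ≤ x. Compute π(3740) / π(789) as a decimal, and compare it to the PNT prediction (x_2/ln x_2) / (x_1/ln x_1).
π(3740)/π(789) = 522/138 ≈ 3.7826;  PNT prediction ≈ 3.8436.

π(789) = 138 and π(3740) = 522, so π(3740)/π(789) ≈ 3.7826. The PNT-predicted ratio is (3740/ln(3740)) / (789/ln(789)) ≈ 3.8436. The two agree to within a few percent, as expected.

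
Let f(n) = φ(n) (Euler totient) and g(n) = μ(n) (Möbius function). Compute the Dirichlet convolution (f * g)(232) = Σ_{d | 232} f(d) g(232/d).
(φ * μ)(232) = 54

Divisors of 232: [1, 2, 4, 8, 29, 58, 116, 232]. For each d | 232:
  d = 1: φ(1) · μ(232/1) = 1 · 0 = 0
  d = 2: φ(2) · μ(232/2) = 1 · 0 = 0
  d = 4: φ(4) · μ(232/4) = 2 · 1 = 2
  d = 8: φ(8) · μ(232/8) = 4 · -1 = -4
  d = 29: φ(29) · μ(232/29) = 28 · 0 = 0
  d = 58: φ(58) · μ(232/58) = 28 · 0 = 0
  d = 116: φ(116) · μ(232/116) = 56 · -1 = -56
  d = 232: φ(232) · μ(232/232) = 112 · 1 = 112
Summing: (φ * μ)(232) = 0 + 0 + 2 + -4 + 0 + 0 + -56 + 112 = 54.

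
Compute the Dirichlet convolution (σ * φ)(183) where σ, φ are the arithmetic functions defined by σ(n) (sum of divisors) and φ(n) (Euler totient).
(σ * φ)(183) = 732

Divisors of 183: [1, 3, 61, 183]. For each d | 183:
  d = 1: σ(1) · φ(183/1) = 1 · 120 = 120
  d = 3: σ(3) · φ(183/3) = 4 · 60 = 240
  d = 61: σ(61) · φ(183/61) = 62 · 2 = 124
  d = 183: σ(183) · φ(183/183) = 248 · 1 = 248
Summing: (σ * φ)(183) = 120 + 240 + 124 + 248 = 732.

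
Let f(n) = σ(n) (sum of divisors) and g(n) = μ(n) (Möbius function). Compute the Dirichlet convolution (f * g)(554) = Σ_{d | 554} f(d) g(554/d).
(σ * μ)(554) = 554

Divisors of 554: [1, 2, 277, 554]. For each d | 554:
  d = 1: σ(1) · μ(554/1) = 1 · 1 = 1
  d = 2: σ(2) · μ(554/2) = 3 · -1 = -3
  d = 277: σ(277) · μ(554/277) = 278 · -1 = -278
  d = 554: σ(554) · μ(554/554) = 834 · 1 = 834
Summing: (σ * μ)(554) = 1 + -3 + -278 + 834 = 554.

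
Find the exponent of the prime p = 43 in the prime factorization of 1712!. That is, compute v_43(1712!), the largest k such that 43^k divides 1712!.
v_43(1712!) = 39

Legendre's formula: v_p(n!) = Σ_{k ≥ 1} ⌊n / p^k⌋. For p = 43, n = 1712, the terms are:
  ⌊1712/43^1⌋ = ⌊1712/43⌋ = 39
(the next term ⌊1712/43^2⌋ = 0, terminating the sum). Summing: v_43(1712!) = 39 = 39.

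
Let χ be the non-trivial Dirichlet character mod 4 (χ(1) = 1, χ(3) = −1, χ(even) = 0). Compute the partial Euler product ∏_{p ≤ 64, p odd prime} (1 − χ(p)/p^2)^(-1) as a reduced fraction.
∏ = 41649646786025278187758845901/45453901250007819878400000000

The odd primes p ≤ 64 are [3, 5, 7, 11, 13, 17, 19, 23, 29, 31, 37, 41, 43, 47, 53, 59, 61]. For each, χ(p) = 1 if p ≡ 1 mod 4, χ(p) = −1 if p ≡ 3 mod 4. Taking (1 − χ(p)/p^2)^(-1) = p^2/(p^2 − χ(p)): (1 − (-1)/3^2)^(-1) · (1 − (1)/5^2)^(-1) · (1 − (-1)/7^2)^(-1) · (1 − (-1)/11^2)^(-1) · (1 − (1)/13^2)^(-1) · (1 − (1)/17^2)^(-1) · (1 − (-1)/19^2)^(-1) · (1 − (-1)/23^2)^(-1) · (1 − (1)/29^2)^(-1) · (1 − (-1)/31^2)^(-1) · (1 − (1)/37^2)^(-1) · (1 − (1)/41^2)^(-1) · (1 − (-1)/43^2)^(-1) · (1 − (-1)/47^2)^(-1) · (1 − (1)/53^2)^(-1) · (1 − (-1)/59^2)^(-1) · (1 − (1)/61^2)^(-1) = 41649646786025278187758845901/45453901250007819878400000000.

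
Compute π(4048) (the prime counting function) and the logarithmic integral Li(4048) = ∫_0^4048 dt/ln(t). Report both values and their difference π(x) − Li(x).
π(4048) = 557;  Li(4048) ≈ 571.15;  π(x) − Li(x) ≈ -14.15.

Direct count of primes ≤ 4048 gives π(4048) = 557. Numerical evaluation of the logarithmic integral gives Li(4048) ≈ 571.15. The difference π(x) − Li(x) ≈ -14.15 is typically negative for small/moderate x (Li(x) overestimates), though Littlewood's theorem shows this sign changes infinitely often.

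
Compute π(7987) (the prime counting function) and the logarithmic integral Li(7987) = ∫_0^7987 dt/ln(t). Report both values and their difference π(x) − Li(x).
π(7987) = 1006;  Li(7987) ≈ 1024.97;  π(x) − Li(x) ≈ -18.97.

Direct count of primes ≤ 7987 gives π(7987) = 1006. Numerical evaluation of the logarithmic integral gives Li(7987) ≈ 1024.97. The difference π(x) − Li(x) ≈ -18.97 is typically negative for small/moderate x (Li(x) overestimates), though Littlewood's theorem shows this sign changes infinitely often.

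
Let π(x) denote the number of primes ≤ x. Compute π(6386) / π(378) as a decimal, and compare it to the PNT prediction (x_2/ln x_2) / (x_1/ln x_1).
π(6386)/π(378) = 832/74 ≈ 11.2432;  PNT prediction ≈ 11.4434.

π(378) = 74 and π(6386) = 832, so π(6386)/π(378) ≈ 11.2432. The PNT-predicted ratio is (6386/ln(6386)) / (378/ln(378)) ≈ 11.4434. The two agree to within a few percent, as expected.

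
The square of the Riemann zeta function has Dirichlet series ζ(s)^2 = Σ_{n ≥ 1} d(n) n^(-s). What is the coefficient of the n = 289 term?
d(289) = 3

ζ(s)^2 = (Σ 1/m^s)(Σ 1/k^s). The coefficient of 1/n^s in the product is the number of ordered pairs (m, k) with mk = n, which equals d(n). For n = 289, divisors are [1, 17, 289], so d(289) = 3.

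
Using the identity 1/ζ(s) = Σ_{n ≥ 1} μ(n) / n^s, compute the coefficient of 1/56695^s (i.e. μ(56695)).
μ(56695) = 1

Factor n = 56695 = 5 · 17 · 23 · 29. μ(n) = 0 if any exponent ≥ 2 (not squarefree); otherwise μ(n) = (−1)^{ω(n)} where ω(n) is the number of distinct prime factors. Applying: μ(56695) = 1.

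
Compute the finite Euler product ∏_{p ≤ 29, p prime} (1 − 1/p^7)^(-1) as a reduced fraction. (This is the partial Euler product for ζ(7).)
∏ = 20189988207350348919037978304364860886791127062160383015625/20022812195570168466484427140768180765465562977446282025216

The primes p ≤ 29 are [2, 3, 5, 7, 11, 13, 17, 19, 23, 29]. For each prime, (1 − 1/p^7)^(-1) = p^7 / (p^7 − 1). The product is (1 − 1/2^7)^(-1), (1 − 1/3^7)^(-1), (1 − 1/5^7)^(-1), (1 − 1/7^7)^(-1), (1 − 1/11^7)^(-1), (1 − 1/13^7)^(-1), (1 − 1/17^7)^(-1), (1 − 1/19^7)^(-1), (1 − 1/23^7)^(-1), (1 − 1/29^7)^(-1) = ∏ p^7 / (p^7 − 1) = 20189988207350348919037978304364860886791127062160383015625/20022812195570168466484427140768180765465562977446282025216.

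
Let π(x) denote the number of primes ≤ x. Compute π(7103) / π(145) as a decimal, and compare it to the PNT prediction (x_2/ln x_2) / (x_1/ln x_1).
π(7103)/π(145) = 910/34 ≈ 26.7647;  PNT prediction ≈ 27.4903.

π(145) = 34 and π(7103) = 910, so π(7103)/π(145) ≈ 26.7647. The PNT-predicted ratio is (7103/ln(7103)) / (145/ln(145)) ≈ 27.4903. The two agree to within a few percent, as expected.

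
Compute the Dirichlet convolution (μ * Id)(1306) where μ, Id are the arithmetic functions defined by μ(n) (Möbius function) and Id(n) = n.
(μ * Id)(1306) = 652

Divisors of 1306: [1, 2, 653, 1306]. For each d | 1306:
  d = 1: μ(1) · Id(1306/1) = 1 · 1306 = 1306
  d = 2: μ(2) · Id(1306/2) = -1 · 653 = -653
  d = 653: μ(653) · Id(1306/653) = -1 · 2 = -2
  d = 1306: μ(1306) · Id(1306/1306) = 1 · 1 = 1
Summing: (μ * Id)(1306) = 1306 + -653 + -2 + 1 = 652.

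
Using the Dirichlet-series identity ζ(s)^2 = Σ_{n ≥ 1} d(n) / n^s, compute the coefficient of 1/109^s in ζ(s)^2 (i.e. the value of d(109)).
d(109) = 2

ζ(s)^2 = (Σ 1/m^s)(Σ 1/k^s). The coefficient of 1/n^s in the product is the number of ordered pairs (m, k) with mk = n, which equals d(n). For n = 109, divisors are [1, 109], so d(109) = 2.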